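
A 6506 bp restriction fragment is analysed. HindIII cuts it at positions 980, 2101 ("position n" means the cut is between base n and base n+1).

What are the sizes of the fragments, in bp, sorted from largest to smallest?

Linear molecule, 2 cuts → 3 fragments:
  980 − 0 = 980 bp
  2101 − 980 = 1121 bp
  6506 − 2101 = 4405 bp
Sorted largest to smallest: 4405, 1121, 980 bp.

4405, 1121, 980 bp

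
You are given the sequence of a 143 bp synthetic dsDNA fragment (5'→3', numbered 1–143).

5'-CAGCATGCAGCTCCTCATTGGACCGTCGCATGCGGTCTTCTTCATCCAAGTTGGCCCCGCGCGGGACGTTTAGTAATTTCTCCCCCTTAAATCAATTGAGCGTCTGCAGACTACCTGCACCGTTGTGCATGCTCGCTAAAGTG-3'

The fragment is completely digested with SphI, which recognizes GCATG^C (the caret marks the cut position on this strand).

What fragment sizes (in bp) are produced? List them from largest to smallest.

SphI sites (GCATGC) start at positions 3, 28, 127.
SphI cuts after base 5 of each site (before the last base), so after positions 7, 32, 131.
Linear molecule, 3 cuts → 4 fragments:
  1–7 → 7 bp
  8–32 → 25 bp
  33–131 → 99 bp
  132–143 → 12 bp
Sorted largest to smallest: 99, 25, 12, 7 bp.

99, 25, 12, 7 bp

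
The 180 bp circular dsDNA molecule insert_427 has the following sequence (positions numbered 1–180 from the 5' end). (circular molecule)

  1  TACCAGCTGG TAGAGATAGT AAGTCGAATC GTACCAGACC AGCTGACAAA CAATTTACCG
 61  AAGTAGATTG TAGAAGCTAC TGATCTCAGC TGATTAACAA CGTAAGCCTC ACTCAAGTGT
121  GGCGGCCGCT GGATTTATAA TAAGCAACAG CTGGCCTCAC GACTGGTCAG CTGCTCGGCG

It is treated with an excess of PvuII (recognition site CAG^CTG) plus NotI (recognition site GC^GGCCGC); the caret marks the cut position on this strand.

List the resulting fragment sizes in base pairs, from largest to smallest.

47, 36, 34, 27, 20, 16 bp

PvuII sites (CAGCTG) start at positions 4, 40, 87, 148, 168.
PvuII cuts after base 3 of each site, so after positions 6, 42, 89, 150, 170.
The NotI site (GCGGCCGC) starts at position 122.
NotI cuts after base 2 of each site, so after position 123.
Combined cut positions: 6, 42, 89, 123, 150, 170.
Circular molecule, 6 cuts → 6 fragments:
  7–42 → 36 bp
  43–89 → 47 bp
  90–123 → 34 bp
  124–150 → 27 bp
  151–170 → 20 bp
  171–180 then 1–6 → 10 + 6 = 16 bp
Sorted largest to smallest: 47, 36, 34, 27, 20, 16 bp.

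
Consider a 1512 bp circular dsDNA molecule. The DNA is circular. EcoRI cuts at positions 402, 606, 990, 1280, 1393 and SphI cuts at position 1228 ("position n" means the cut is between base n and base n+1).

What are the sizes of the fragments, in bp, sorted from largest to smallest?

521, 384, 238, 204, 113, 52 bp

Combined cut positions (sorted): 402, 606, 990, 1228, 1280, 1393.
Circular molecule, 6 cuts → 6 fragments:
  606 − 402 = 204 bp
  990 − 606 = 384 bp
  1228 − 990 = 238 bp
  1280 − 1228 = 52 bp
  1393 − 1280 = 113 bp
  wrap: 1512 − 1393 + 402 = 521 bp
Sorted largest to smallest: 521, 384, 238, 204, 113, 52 bp.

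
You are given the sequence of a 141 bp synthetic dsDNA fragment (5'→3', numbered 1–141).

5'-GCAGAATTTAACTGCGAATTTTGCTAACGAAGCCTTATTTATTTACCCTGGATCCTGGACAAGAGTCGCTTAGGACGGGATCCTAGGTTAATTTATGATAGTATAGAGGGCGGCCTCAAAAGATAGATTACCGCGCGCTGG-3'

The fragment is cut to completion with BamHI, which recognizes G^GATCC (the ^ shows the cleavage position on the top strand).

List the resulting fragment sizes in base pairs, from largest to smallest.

63, 50, 28 bp

BamHI sites (GGATCC) start at positions 50, 78.
BamHI cuts after the first base of each site, so after positions 50, 78.
Linear molecule, 2 cuts → 3 fragments:
  1–50 → 50 bp
  51–78 → 28 bp
  79–141 → 63 bp
Sorted largest to smallest: 63, 50, 28 bp.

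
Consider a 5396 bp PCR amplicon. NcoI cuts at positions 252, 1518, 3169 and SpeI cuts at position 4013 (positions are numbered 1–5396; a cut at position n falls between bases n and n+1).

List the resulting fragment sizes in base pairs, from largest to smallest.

Combined cut positions (sorted): 252, 1518, 3169, 4013.
Linear molecule, 4 cuts → 5 fragments:
  252 − 0 = 252 bp
  1518 − 252 = 1266 bp
  3169 − 1518 = 1651 bp
  4013 − 3169 = 844 bp
  5396 − 4013 = 1383 bp
Sorted largest to smallest: 1651, 1383, 1266, 844, 252 bp.

1651, 1383, 1266, 844, 252 bp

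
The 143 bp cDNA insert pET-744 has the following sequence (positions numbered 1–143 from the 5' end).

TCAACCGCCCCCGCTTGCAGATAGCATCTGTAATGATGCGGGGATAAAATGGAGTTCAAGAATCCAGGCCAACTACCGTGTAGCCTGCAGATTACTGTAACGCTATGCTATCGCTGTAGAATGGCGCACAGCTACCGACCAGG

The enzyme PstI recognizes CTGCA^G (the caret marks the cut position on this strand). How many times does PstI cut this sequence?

1

CTGCAG occurs starting at position 85.
PstI cuts at 1 site.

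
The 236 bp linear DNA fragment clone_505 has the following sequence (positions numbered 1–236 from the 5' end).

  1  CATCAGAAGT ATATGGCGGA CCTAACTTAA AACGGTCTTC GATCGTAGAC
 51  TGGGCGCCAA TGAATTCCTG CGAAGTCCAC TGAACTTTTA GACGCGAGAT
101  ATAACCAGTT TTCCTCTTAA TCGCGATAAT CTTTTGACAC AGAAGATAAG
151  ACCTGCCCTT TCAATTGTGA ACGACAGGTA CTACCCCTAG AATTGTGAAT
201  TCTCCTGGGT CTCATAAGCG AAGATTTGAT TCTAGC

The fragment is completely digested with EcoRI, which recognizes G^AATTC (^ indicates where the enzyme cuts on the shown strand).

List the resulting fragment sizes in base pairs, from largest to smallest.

135, 62, 39 bp

EcoRI sites (GAATTC) start at positions 62, 197.
EcoRI cuts after the first base of each site, so after positions 62, 197.
Linear molecule, 2 cuts → 3 fragments:
  1–62 → 62 bp
  63–197 → 135 bp
  198–236 → 39 bp
Sorted largest to smallest: 135, 62, 39 bp.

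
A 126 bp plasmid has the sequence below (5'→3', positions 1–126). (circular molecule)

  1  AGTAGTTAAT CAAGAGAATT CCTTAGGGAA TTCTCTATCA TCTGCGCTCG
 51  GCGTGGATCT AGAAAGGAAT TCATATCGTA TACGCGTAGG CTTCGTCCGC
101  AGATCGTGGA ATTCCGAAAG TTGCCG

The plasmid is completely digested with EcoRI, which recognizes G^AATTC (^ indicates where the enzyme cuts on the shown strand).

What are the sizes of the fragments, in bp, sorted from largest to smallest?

EcoRI sites (GAATTC) start at positions 16, 28, 67, 109.
EcoRI cuts after the first base of each site, so after positions 16, 28, 67, 109.
Circular molecule, 4 cuts → 4 fragments:
  17–28 → 12 bp
  29–67 → 39 bp
  68–109 → 42 bp
  110–126 then 1–16 → 17 + 16 = 33 bp
Sorted largest to smallest: 42, 39, 33, 12 bp.

42, 39, 33, 12 bp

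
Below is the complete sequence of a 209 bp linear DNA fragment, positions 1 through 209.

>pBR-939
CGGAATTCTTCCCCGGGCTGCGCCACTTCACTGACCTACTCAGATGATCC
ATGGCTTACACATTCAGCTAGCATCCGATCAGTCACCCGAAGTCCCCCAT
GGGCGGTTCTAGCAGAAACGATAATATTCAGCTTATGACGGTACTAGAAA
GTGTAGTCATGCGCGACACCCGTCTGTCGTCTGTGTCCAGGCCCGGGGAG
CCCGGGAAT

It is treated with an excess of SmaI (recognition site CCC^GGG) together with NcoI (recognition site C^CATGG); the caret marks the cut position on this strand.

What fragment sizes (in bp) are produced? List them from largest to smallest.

SmaI sites (CCCGGG) start at positions 12, 192, 201.
SmaI cuts after base 3 of each site, so after positions 14, 194, 203.
NcoI sites (CCATGG) start at positions 49, 97.
NcoI cuts after the first base of each site, so after positions 49, 97.
Combined cut positions: 14, 49, 97, 194, 203.
Linear molecule, 5 cuts → 6 fragments:
  1–14 → 14 bp
  15–49 → 35 bp
  50–97 → 48 bp
  98–194 → 97 bp
  195–203 → 9 bp
  204–209 → 6 bp
Sorted largest to smallest: 97, 48, 35, 14, 9, 6 bp.

97, 48, 35, 14, 9, 6 bp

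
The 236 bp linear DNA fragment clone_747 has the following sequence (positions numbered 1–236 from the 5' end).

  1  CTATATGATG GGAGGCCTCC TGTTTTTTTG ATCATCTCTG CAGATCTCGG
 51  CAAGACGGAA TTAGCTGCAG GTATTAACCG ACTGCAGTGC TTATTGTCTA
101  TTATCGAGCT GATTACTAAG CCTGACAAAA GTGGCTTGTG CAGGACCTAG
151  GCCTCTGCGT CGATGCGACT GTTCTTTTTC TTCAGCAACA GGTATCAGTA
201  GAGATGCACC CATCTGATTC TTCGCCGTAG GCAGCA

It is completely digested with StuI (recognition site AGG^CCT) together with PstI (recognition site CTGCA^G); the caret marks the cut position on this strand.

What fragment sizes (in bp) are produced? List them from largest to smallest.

85, 65, 27, 27, 17, 15 bp

StuI sites (AGGCCT) start at positions 13, 149.
StuI cuts after base 3 of each site, so after positions 15, 151.
PstI sites (CTGCAG) start at positions 38, 65, 82.
PstI cuts after base 5 of each site (before the last base), so after positions 42, 69, 86.
Combined cut positions: 15, 42, 69, 86, 151.
Linear molecule, 5 cuts → 6 fragments:
  1–15 → 15 bp
  16–42 → 27 bp
  43–69 → 27 bp
  70–86 → 17 bp
  87–151 → 65 bp
  152–236 → 85 bp
Sorted largest to smallest: 85, 65, 27, 27, 17, 15 bp.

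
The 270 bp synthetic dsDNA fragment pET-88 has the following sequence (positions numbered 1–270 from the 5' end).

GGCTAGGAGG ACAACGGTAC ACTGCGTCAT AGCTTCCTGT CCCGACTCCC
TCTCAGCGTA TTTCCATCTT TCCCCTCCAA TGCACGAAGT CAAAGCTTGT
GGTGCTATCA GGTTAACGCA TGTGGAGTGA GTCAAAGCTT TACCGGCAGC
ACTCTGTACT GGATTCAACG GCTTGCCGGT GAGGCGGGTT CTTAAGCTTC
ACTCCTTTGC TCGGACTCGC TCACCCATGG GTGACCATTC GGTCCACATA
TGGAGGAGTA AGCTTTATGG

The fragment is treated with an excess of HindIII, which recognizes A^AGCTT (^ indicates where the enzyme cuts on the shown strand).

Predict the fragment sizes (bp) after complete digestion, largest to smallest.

HindIII sites (AAGCTT) start at positions 93, 135, 194, 260.
HindIII cuts after the first base of each site, so after positions 93, 135, 194, 260.
Linear molecule, 4 cuts → 5 fragments:
  1–93 → 93 bp
  94–135 → 42 bp
  136–194 → 59 bp
  195–260 → 66 bp
  261–270 → 10 bp
Sorted largest to smallest: 93, 66, 59, 42, 10 bp.

93, 66, 59, 42, 10 bp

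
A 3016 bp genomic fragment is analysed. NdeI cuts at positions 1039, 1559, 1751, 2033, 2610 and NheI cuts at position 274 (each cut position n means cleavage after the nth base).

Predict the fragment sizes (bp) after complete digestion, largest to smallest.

765, 577, 520, 406, 282, 274, 192 bp

Combined cut positions (sorted): 274, 1039, 1559, 1751, 2033, 2610.
Linear molecule, 6 cuts → 7 fragments:
  274 − 0 = 274 bp
  1039 − 274 = 765 bp
  1559 − 1039 = 520 bp
  1751 − 1559 = 192 bp
  2033 − 1751 = 282 bp
  2610 − 2033 = 577 bp
  3016 − 2610 = 406 bp
Sorted largest to smallest: 765, 577, 520, 406, 282, 274, 192 bp.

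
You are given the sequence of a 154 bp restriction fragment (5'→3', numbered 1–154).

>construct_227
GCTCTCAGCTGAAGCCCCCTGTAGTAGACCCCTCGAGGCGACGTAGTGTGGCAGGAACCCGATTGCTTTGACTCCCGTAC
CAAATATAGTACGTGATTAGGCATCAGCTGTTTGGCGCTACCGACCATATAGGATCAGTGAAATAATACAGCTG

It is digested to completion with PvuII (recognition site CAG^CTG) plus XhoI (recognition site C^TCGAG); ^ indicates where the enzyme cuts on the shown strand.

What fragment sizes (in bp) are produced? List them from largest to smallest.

PvuII sites (CAGCTG) start at positions 6, 105, 149.
PvuII cuts after base 3 of each site, so after positions 8, 107, 151.
The XhoI site (CTCGAG) starts at position 32.
XhoI cuts after the first base of each site, so after position 32.
Combined cut positions: 8, 32, 107, 151.
Linear molecule, 4 cuts → 5 fragments:
  1–8 → 8 bp
  9–32 → 24 bp
  33–107 → 75 bp
  108–151 → 44 bp
  152–154 → 3 bp
Sorted largest to smallest: 75, 44, 24, 8, 3 bp.

75, 44, 24, 8, 3 bp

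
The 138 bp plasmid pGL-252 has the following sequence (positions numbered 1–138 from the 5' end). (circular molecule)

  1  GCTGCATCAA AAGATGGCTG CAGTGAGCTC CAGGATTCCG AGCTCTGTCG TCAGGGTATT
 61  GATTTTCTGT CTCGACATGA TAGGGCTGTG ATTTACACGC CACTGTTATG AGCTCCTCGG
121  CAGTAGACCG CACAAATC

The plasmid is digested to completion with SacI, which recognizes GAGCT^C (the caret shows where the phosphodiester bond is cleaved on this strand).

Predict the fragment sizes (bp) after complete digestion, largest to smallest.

70, 53, 15 bp

SacI sites (GAGCTC) start at positions 25, 40, 110.
SacI cuts after base 5 of each site (before the last base), so after positions 29, 44, 114.
Circular molecule, 3 cuts → 3 fragments:
  30–44 → 15 bp
  45–114 → 70 bp
  115–138 then 1–29 → 24 + 29 = 53 bp
Sorted largest to smallest: 70, 53, 15 bp.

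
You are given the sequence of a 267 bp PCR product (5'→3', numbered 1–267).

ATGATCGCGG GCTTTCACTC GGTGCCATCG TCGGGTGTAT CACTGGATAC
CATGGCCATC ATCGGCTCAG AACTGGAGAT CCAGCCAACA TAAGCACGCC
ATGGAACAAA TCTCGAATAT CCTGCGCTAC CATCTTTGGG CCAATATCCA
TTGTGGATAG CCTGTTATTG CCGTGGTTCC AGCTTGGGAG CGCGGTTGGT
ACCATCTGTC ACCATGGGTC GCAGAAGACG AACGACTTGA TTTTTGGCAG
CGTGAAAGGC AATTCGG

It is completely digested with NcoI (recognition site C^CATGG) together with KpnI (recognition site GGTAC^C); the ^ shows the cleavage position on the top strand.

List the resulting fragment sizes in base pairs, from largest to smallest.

103, 55, 50, 49, 10 bp

NcoI sites (CCATGG) start at positions 50, 99, 212.
NcoI cuts after the first base of each site, so after positions 50, 99, 212.
The KpnI site (GGTACC) starts at position 198.
KpnI cuts after base 5 of each site (before the last base), so after position 202.
Combined cut positions: 50, 99, 202, 212.
Linear molecule, 4 cuts → 5 fragments:
  1–50 → 50 bp
  51–99 → 49 bp
  100–202 → 103 bp
  203–212 → 10 bp
  213–267 → 55 bp
Sorted largest to smallest: 103, 55, 50, 49, 10 bp.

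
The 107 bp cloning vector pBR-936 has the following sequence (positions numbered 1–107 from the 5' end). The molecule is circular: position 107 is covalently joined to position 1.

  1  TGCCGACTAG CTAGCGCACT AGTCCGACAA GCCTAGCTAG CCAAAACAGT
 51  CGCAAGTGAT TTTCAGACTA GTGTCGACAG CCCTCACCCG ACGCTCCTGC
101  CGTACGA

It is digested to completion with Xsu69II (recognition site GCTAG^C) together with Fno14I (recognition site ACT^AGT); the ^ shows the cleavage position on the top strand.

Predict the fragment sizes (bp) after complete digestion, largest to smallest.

52, 29, 20, 6 bp

Xsu69II sites (GCTAGC) start at positions 10, 36.
Xsu69II cuts after base 5 of each site (before the last base), so after positions 14, 40.
Fno14I sites (ACTAGT) start at positions 18, 67.
Fno14I cuts after base 3 of each site, so after positions 20, 69.
Combined cut positions: 14, 20, 40, 69.
Circular molecule, 4 cuts → 4 fragments:
  15–20 → 6 bp
  21–40 → 20 bp
  41–69 → 29 bp
  70–107 then 1–14 → 38 + 14 = 52 bp
Sorted largest to smallest: 52, 29, 20, 6 bp.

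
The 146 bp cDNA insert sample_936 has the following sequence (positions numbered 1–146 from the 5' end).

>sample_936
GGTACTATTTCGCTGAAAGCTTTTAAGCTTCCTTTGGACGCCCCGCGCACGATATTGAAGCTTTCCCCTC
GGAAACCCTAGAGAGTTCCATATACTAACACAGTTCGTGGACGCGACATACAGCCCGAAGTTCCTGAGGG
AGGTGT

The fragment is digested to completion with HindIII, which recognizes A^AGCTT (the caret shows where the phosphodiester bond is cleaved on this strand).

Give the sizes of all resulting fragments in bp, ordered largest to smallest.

HindIII sites (AAGCTT) start at positions 17, 25, 58.
HindIII cuts after the first base of each site, so after positions 17, 25, 58.
Linear molecule, 3 cuts → 4 fragments:
  1–17 → 17 bp
  18–25 → 8 bp
  26–58 → 33 bp
  59–146 → 88 bp
Sorted largest to smallest: 88, 33, 17, 8 bp.

88, 33, 17, 8 bp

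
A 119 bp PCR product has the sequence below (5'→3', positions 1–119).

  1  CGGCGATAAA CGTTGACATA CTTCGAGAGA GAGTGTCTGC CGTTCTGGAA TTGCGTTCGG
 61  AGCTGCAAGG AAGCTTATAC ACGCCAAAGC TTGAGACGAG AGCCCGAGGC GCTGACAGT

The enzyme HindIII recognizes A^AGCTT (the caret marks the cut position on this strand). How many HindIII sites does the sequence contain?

AAGCTT occurs starting at positions 71, 87.
HindIII cuts at 2 sites.

2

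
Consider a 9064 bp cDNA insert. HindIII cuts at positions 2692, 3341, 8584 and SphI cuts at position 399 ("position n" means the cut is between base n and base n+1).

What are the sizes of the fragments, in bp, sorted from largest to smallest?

Combined cut positions (sorted): 399, 2692, 3341, 8584.
Linear molecule, 4 cuts → 5 fragments:
  399 − 0 = 399 bp
  2692 − 399 = 2293 bp
  3341 − 2692 = 649 bp
  8584 − 3341 = 5243 bp
  9064 − 8584 = 480 bp
Sorted largest to smallest: 5243, 2293, 649, 480, 399 bp.

5243, 2293, 649, 480, 399 bp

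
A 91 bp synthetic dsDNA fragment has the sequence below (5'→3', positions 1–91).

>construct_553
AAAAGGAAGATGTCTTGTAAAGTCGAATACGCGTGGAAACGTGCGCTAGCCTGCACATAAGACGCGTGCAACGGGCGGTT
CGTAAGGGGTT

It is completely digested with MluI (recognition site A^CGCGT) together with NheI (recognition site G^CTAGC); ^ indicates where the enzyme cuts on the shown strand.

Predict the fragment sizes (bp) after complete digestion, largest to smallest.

29, 29, 17, 16 bp

MluI sites (ACGCGT) start at positions 29, 62.
MluI cuts after the first base of each site, so after positions 29, 62.
The NheI site (GCTAGC) starts at position 45.
NheI cuts after the first base of each site, so after position 45.
Combined cut positions: 29, 45, 62.
Linear molecule, 3 cuts → 4 fragments:
  1–29 → 29 bp
  30–45 → 16 bp
  46–62 → 17 bp
  63–91 → 29 bp
Sorted largest to smallest: 29, 29, 17, 16 bp.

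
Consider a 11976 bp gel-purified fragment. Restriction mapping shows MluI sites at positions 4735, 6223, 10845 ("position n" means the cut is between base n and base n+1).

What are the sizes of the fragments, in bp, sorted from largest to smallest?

4735, 4622, 1488, 1131 bp

Linear molecule, 3 cuts → 4 fragments:
  4735 − 0 = 4735 bp
  6223 − 4735 = 1488 bp
  10845 − 6223 = 4622 bp
  11976 − 10845 = 1131 bp
Sorted largest to smallest: 4735, 4622, 1488, 1131 bp.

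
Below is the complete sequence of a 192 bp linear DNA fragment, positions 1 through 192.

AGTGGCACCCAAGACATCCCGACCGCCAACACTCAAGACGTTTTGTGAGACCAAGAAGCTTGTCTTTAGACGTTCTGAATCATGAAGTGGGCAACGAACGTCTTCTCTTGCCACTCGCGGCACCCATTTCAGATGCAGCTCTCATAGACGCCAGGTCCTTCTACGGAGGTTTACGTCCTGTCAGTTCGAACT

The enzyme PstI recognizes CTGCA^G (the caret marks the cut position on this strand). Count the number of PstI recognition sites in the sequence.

0

No occurrence of CTGCAG is present in the sequence.
PstI does not cut: 0 sites.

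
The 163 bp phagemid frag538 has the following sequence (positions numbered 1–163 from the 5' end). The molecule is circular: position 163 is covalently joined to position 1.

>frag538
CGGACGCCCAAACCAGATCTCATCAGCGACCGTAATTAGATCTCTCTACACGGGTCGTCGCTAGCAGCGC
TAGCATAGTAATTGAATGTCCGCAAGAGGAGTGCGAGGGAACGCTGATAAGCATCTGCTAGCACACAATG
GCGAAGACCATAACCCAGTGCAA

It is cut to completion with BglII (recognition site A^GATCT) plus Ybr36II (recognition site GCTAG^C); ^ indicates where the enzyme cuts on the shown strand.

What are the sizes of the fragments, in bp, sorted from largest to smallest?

BglII sites (AGATCT) start at positions 15, 38.
BglII cuts after the first base of each site, so after positions 15, 38.
Ybr36II sites (GCTAGC) start at positions 60, 69, 127.
Ybr36II cuts after base 5 of each site (before the last base), so after positions 64, 73, 131.
Combined cut positions: 15, 38, 64, 73, 131.
Circular molecule, 5 cuts → 5 fragments:
  16–38 → 23 bp
  39–64 → 26 bp
  65–73 → 9 bp
  74–131 → 58 bp
  132–163 then 1–15 → 32 + 15 = 47 bp
Sorted largest to smallest: 58, 47, 26, 23, 9 bp.

58, 47, 26, 23, 9 bp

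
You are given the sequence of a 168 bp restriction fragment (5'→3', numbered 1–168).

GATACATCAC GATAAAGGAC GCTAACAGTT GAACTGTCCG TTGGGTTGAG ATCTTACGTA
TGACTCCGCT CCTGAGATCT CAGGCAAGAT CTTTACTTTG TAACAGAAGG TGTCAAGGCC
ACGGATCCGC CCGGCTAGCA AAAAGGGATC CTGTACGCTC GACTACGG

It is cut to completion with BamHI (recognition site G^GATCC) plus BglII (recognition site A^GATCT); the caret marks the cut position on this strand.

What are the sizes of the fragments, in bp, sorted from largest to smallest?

BamHI sites (GGATCC) start at positions 123, 146.
BamHI cuts after the first base of each site, so after positions 123, 146.
BglII sites (AGATCT) start at positions 49, 75, 87.
BglII cuts after the first base of each site, so after positions 49, 75, 87.
Combined cut positions: 49, 75, 87, 123, 146.
Linear molecule, 5 cuts → 6 fragments:
  1–49 → 49 bp
  50–75 → 26 bp
  76–87 → 12 bp
  88–123 → 36 bp
  124–146 → 23 bp
  147–168 → 22 bp
Sorted largest to smallest: 49, 36, 26, 23, 22, 12 bp.

49, 36, 26, 23, 22, 12 bp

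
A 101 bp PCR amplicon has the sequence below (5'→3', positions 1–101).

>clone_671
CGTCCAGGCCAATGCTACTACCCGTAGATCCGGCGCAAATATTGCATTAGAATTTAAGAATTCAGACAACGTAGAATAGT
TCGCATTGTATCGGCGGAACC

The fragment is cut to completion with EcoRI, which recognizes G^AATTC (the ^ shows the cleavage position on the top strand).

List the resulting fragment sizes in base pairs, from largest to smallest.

The EcoRI site (GAATTC) starts at position 58.
EcoRI cuts after the first base of each site, so after position 58.
Linear molecule, 1 cut → 2 fragments:
  1–58 → 58 bp
  59–101 → 43 bp
Sorted largest to smallest: 58, 43 bp.

58, 43 bp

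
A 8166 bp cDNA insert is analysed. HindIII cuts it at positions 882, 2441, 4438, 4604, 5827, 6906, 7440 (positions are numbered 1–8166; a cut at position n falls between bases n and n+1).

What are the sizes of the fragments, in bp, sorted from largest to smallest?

Linear molecule, 7 cuts → 8 fragments:
  882 − 0 = 882 bp
  2441 − 882 = 1559 bp
  4438 − 2441 = 1997 bp
  4604 − 4438 = 166 bp
  5827 − 4604 = 1223 bp
  6906 − 5827 = 1079 bp
  7440 − 6906 = 534 bp
  8166 − 7440 = 726 bp
Sorted largest to smallest: 1997, 1559, 1223, 1079, 882, 726, 534, 166 bp.

1997, 1559, 1223, 1079, 882, 726, 534, 166 bp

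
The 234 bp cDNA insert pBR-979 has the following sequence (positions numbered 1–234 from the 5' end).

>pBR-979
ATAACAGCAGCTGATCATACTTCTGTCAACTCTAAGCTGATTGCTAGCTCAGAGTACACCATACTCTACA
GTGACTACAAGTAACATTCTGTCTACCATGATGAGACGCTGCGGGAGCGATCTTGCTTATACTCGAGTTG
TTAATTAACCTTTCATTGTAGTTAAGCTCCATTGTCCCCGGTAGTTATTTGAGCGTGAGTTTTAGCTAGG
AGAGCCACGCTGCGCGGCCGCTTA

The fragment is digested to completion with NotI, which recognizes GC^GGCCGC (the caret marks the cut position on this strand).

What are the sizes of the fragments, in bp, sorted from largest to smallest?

225, 9 bp

The NotI site (GCGGCCGC) starts at position 224.
NotI cuts after base 2 of each site, so after position 225.
Linear molecule, 1 cut → 2 fragments:
  1–225 → 225 bp
  226–234 → 9 bp
Sorted largest to smallest: 225, 9 bp.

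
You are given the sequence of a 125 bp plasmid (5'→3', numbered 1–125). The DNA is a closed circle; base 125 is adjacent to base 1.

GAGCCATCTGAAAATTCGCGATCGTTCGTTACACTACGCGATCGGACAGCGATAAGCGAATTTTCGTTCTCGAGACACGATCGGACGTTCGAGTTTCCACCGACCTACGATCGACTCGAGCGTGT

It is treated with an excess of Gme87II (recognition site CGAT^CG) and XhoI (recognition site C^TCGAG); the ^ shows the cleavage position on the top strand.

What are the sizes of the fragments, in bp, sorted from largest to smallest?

32, 30, 27, 20, 12, 4 bp

Gme87II sites (CGATCG) start at positions 19, 39, 78, 108.
Gme87II cuts after base 4 of each site, so after positions 22, 42, 81, 111.
XhoI sites (CTCGAG) start at positions 69, 115.
XhoI cuts after the first base of each site, so after positions 69, 115.
Combined cut positions: 22, 42, 69, 81, 111, 115.
Circular molecule, 6 cuts → 6 fragments:
  23–42 → 20 bp
  43–69 → 27 bp
  70–81 → 12 bp
  82–111 → 30 bp
  112–115 → 4 bp
  116–125 then 1–22 → 10 + 22 = 32 bp
Sorted largest to smallest: 32, 30, 27, 20, 12, 4 bp.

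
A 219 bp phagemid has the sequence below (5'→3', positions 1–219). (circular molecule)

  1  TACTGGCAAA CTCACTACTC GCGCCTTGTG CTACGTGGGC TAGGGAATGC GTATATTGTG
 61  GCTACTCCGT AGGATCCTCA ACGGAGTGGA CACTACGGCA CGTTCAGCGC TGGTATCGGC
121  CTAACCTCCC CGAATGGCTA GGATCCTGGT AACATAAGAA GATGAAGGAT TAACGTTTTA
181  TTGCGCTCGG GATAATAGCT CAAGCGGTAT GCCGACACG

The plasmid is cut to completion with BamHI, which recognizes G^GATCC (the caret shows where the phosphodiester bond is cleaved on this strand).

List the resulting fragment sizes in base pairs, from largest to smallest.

150, 69 bp

BamHI sites (GGATCC) start at positions 72, 141.
BamHI cuts after the first base of each site, so after positions 72, 141.
Circular molecule, 2 cuts → 2 fragments:
  73–141 → 69 bp
  142–219 then 1–72 → 78 + 72 = 150 bp
Sorted largest to smallest: 150, 69 bp.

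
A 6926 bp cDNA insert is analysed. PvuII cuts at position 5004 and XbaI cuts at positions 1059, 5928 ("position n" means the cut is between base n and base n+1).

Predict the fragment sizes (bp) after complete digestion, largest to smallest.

Combined cut positions (sorted): 1059, 5004, 5928.
Linear molecule, 3 cuts → 4 fragments:
  1059 − 0 = 1059 bp
  5004 − 1059 = 3945 bp
  5928 − 5004 = 924 bp
  6926 − 5928 = 998 bp
Sorted largest to smallest: 3945, 1059, 998, 924 bp.

3945, 1059, 998, 924 bp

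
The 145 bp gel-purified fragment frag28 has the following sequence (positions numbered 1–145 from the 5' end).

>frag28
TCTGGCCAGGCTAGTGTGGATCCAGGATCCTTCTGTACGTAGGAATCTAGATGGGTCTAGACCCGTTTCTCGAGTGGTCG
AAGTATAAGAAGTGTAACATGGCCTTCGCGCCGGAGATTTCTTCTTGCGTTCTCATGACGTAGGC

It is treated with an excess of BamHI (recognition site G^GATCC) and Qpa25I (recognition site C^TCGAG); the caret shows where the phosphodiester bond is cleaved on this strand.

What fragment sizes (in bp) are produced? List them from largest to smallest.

BamHI sites (GGATCC) start at positions 18, 25.
BamHI cuts after the first base of each site, so after positions 18, 25.
The Qpa25I site (CTCGAG) starts at position 69.
Qpa25I cuts after the first base of each site, so after position 69.
Combined cut positions: 18, 25, 69.
Linear molecule, 3 cuts → 4 fragments:
  1–18 → 18 bp
  19–25 → 7 bp
  26–69 → 44 bp
  70–145 → 76 bp
Sorted largest to smallest: 76, 44, 18, 7 bp.

76, 44, 18, 7 bp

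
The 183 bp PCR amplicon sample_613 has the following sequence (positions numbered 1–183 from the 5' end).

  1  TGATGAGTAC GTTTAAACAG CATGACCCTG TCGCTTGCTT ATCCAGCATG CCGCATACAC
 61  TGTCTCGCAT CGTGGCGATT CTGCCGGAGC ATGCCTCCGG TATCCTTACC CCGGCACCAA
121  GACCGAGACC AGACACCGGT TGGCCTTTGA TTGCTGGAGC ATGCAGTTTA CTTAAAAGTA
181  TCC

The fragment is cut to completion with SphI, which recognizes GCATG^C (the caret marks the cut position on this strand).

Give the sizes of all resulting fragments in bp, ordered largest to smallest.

SphI sites (GCATGC) start at positions 46, 89, 159.
SphI cuts after base 5 of each site (before the last base), so after positions 50, 93, 163.
Linear molecule, 3 cuts → 4 fragments:
  1–50 → 50 bp
  51–93 → 43 bp
  94–163 → 70 bp
  164–183 → 20 bp
Sorted largest to smallest: 70, 50, 43, 20 bp.

70, 50, 43, 20 bp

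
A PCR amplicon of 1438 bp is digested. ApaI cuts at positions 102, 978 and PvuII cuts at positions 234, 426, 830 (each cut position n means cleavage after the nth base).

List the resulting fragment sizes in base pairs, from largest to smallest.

Combined cut positions (sorted): 102, 234, 426, 830, 978.
Linear molecule, 5 cuts → 6 fragments:
  102 − 0 = 102 bp
  234 − 102 = 132 bp
  426 − 234 = 192 bp
  830 − 426 = 404 bp
  978 − 830 = 148 bp
  1438 − 978 = 460 bp
Sorted largest to smallest: 460, 404, 192, 148, 132, 102 bp.

460, 404, 192, 148, 132, 102 bp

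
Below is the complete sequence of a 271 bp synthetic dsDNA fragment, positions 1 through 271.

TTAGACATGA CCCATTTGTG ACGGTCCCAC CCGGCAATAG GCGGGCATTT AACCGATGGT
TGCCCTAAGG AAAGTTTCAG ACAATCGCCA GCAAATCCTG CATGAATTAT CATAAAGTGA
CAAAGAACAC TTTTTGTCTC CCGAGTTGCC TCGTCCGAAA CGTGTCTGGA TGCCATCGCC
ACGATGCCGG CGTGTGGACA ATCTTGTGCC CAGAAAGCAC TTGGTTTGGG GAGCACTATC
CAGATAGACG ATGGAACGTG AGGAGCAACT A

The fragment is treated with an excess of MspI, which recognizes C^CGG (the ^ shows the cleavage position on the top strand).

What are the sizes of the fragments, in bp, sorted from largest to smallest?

MspI sites (CCGG) start at positions 31, 187.
MspI cuts after the first base of each site, so after positions 31, 187.
Linear molecule, 2 cuts → 3 fragments:
  1–31 → 31 bp
  32–187 → 156 bp
  188–271 → 84 bp
Sorted largest to smallest: 156, 84, 31 bp.

156, 84, 31 bp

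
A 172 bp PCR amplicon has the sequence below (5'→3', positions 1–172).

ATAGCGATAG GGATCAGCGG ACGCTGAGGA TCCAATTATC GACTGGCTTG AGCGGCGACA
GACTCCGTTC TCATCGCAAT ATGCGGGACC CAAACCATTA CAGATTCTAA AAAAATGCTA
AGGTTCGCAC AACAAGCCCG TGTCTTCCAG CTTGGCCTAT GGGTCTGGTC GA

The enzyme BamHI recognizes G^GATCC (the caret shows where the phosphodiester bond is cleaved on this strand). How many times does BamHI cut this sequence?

1

GGATCC occurs starting at position 28.
BamHI cuts at 1 site.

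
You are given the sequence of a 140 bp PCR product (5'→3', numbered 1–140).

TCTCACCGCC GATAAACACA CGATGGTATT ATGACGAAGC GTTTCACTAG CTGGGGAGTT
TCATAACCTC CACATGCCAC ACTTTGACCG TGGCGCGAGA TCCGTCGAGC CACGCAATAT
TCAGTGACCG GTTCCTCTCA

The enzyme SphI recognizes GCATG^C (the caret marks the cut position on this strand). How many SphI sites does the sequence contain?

No occurrence of GCATGC is present in the sequence.
SphI does not cut: 0 sites.

0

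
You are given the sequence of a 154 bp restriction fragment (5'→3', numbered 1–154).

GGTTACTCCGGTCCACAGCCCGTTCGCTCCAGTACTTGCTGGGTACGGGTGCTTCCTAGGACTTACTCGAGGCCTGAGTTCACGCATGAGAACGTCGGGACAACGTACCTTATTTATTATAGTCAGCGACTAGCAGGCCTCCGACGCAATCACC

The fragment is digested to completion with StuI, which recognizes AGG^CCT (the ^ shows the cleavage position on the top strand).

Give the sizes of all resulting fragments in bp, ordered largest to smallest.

72, 65, 17 bp

StuI sites (AGGCCT) start at positions 70, 135.
StuI cuts after base 3 of each site, so after positions 72, 137.
Linear molecule, 2 cuts → 3 fragments:
  1–72 → 72 bp
  73–137 → 65 bp
  138–154 → 17 bp
Sorted largest to smallest: 72, 65, 17 bp.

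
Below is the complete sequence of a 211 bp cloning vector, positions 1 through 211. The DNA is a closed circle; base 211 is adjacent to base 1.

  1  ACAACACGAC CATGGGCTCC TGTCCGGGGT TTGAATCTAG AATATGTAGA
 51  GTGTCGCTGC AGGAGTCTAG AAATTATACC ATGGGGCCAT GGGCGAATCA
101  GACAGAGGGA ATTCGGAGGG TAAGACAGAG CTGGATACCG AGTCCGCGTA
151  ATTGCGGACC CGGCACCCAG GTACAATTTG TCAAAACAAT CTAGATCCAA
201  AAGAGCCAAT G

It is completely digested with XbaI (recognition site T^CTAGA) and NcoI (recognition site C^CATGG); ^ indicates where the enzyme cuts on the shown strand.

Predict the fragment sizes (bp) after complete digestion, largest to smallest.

103, 31, 30, 26, 13, 8 bp

XbaI sites (TCTAGA) start at positions 36, 66, 190.
XbaI cuts after the first base of each site, so after positions 36, 66, 190.
NcoI sites (CCATGG) start at positions 10, 79, 87.
NcoI cuts after the first base of each site, so after positions 10, 79, 87.
Combined cut positions: 10, 36, 66, 79, 87, 190.
Circular molecule, 6 cuts → 6 fragments:
  11–36 → 26 bp
  37–66 → 30 bp
  67–79 → 13 bp
  80–87 → 8 bp
  88–190 → 103 bp
  191–211 then 1–10 → 21 + 10 = 31 bp
Sorted largest to smallest: 103, 31, 30, 26, 13, 8 bp.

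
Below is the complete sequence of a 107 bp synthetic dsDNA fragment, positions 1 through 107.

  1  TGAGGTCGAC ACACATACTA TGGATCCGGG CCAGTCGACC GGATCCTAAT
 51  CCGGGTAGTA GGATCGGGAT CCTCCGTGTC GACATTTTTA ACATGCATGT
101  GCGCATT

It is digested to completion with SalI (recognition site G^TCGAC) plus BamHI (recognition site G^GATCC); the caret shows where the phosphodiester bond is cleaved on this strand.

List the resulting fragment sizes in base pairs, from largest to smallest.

29, 26, 17, 12, 11, 7, 5 bp

SalI sites (GTCGAC) start at positions 5, 34, 78.
SalI cuts after the first base of each site, so after positions 5, 34, 78.
BamHI sites (GGATCC) start at positions 22, 41, 67.
BamHI cuts after the first base of each site, so after positions 22, 41, 67.
Combined cut positions: 5, 22, 34, 41, 67, 78.
Linear molecule, 6 cuts → 7 fragments:
  1–5 → 5 bp
  6–22 → 17 bp
  23–34 → 12 bp
  35–41 → 7 bp
  42–67 → 26 bp
  68–78 → 11 bp
  79–107 → 29 bp
Sorted largest to smallest: 29, 26, 17, 12, 11, 7, 5 bp.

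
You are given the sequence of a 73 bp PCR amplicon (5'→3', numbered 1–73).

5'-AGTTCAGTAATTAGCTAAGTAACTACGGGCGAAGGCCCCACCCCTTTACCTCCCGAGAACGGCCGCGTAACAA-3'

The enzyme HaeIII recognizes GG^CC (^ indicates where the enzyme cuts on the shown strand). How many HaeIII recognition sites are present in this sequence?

GGCC occurs starting at positions 34, 61.
HaeIII cuts at 2 sites.

2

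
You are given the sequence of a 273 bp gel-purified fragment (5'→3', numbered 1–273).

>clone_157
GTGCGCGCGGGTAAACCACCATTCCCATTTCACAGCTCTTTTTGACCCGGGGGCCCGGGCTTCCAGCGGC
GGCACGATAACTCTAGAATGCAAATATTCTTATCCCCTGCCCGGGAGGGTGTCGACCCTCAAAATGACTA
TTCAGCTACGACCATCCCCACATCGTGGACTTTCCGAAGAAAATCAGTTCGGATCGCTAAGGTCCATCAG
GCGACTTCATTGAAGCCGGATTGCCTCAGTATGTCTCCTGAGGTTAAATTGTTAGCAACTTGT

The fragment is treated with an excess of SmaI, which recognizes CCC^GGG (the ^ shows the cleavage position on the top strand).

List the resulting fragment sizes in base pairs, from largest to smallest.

161, 56, 48, 8 bp

SmaI sites (CCCGGG) start at positions 46, 54, 110.
SmaI cuts after base 3 of each site, so after positions 48, 56, 112.
Linear molecule, 3 cuts → 4 fragments:
  1–48 → 48 bp
  49–56 → 8 bp
  57–112 → 56 bp
  113–273 → 161 bp
Sorted largest to smallest: 161, 56, 48, 8 bp.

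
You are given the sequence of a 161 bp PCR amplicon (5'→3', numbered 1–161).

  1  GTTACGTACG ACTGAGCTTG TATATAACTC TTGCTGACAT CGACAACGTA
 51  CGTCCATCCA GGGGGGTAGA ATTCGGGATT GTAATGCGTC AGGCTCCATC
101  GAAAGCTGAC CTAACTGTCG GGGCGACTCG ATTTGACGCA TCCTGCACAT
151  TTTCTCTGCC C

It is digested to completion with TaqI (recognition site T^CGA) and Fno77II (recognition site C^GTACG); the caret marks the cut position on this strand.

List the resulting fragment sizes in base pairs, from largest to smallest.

TaqI sites (TCGA) start at positions 40, 99, 128.
TaqI cuts after the first base of each site, so after positions 40, 99, 128.
Fno77II sites (CGTACG) start at positions 5, 47.
Fno77II cuts after the first base of each site, so after positions 5, 47.
Combined cut positions: 5, 40, 47, 99, 128.
Linear molecule, 5 cuts → 6 fragments:
  1–5 → 5 bp
  6–40 → 35 bp
  41–47 → 7 bp
  48–99 → 52 bp
  100–128 → 29 bp
  129–161 → 33 bp
Sorted largest to smallest: 52, 35, 33, 29, 7, 5 bp.

52, 35, 33, 29, 7, 5 bp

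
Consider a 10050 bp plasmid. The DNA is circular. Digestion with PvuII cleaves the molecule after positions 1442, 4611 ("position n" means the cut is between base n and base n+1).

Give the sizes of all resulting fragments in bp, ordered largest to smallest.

Circular molecule, 2 cuts → 2 fragments:
  4611 − 1442 = 3169 bp
  wrap: 10050 − 4611 + 1442 = 6881 bp
Sorted largest to smallest: 6881, 3169 bp.

6881, 3169 bp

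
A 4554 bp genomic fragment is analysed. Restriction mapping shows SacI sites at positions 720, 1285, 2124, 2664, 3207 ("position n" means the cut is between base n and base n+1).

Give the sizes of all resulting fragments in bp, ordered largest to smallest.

Linear molecule, 5 cuts → 6 fragments:
  720 − 0 = 720 bp
  1285 − 720 = 565 bp
  2124 − 1285 = 839 bp
  2664 − 2124 = 540 bp
  3207 − 2664 = 543 bp
  4554 − 3207 = 1347 bp
Sorted largest to smallest: 1347, 839, 720, 565, 543, 540 bp.

1347, 839, 720, 565, 543, 540 bp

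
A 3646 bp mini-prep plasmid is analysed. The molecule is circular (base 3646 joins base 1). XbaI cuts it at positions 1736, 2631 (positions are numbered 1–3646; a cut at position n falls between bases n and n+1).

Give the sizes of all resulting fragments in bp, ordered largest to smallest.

2751, 895 bp

Circular molecule, 2 cuts → 2 fragments:
  2631 − 1736 = 895 bp
  wrap: 3646 − 2631 + 1736 = 2751 bp
Sorted largest to smallest: 2751, 895 bp.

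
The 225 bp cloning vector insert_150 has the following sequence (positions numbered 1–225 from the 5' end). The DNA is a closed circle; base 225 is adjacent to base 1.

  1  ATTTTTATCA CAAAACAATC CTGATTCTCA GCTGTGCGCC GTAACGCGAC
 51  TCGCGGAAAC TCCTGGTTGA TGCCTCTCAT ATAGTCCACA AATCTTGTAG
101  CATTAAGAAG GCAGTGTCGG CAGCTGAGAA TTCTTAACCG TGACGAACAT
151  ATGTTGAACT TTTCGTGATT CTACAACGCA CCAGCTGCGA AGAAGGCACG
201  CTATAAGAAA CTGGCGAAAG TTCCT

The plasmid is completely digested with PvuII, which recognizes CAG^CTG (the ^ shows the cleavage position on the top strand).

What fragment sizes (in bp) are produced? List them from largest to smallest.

92, 72, 61 bp

PvuII sites (CAGCTG) start at positions 29, 121, 182.
PvuII cuts after base 3 of each site, so after positions 31, 123, 184.
Circular molecule, 3 cuts → 3 fragments:
  32–123 → 92 bp
  124–184 → 61 bp
  185–225 then 1–31 → 41 + 31 = 72 bp
Sorted largest to smallest: 92, 72, 61 bp.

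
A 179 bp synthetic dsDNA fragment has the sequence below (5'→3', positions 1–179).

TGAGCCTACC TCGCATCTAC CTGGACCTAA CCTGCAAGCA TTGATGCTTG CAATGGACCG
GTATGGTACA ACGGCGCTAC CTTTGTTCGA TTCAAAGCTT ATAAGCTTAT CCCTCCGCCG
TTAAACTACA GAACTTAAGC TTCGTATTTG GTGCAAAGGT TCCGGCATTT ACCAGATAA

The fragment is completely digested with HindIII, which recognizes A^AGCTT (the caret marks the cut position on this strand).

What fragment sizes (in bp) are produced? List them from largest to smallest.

95, 42, 34, 8 bp

HindIII sites (AAGCTT) start at positions 95, 103, 137.
HindIII cuts after the first base of each site, so after positions 95, 103, 137.
Linear molecule, 3 cuts → 4 fragments:
  1–95 → 95 bp
  96–103 → 8 bp
  104–137 → 34 bp
  138–179 → 42 bp
Sorted largest to smallest: 95, 42, 34, 8 bp.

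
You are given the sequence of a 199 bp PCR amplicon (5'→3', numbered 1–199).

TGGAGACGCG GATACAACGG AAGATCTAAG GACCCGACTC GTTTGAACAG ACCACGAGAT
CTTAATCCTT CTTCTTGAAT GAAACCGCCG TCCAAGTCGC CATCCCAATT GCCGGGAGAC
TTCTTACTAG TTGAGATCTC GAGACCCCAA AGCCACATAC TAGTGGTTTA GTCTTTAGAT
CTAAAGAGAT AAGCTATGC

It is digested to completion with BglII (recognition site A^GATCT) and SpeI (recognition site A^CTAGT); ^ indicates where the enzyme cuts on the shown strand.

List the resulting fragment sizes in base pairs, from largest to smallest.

69, 35, 25, 22, 22, 18, 8 bp

BglII sites (AGATCT) start at positions 22, 57, 134, 177.
BglII cuts after the first base of each site, so after positions 22, 57, 134, 177.
SpeI sites (ACTAGT) start at positions 126, 159.
SpeI cuts after the first base of each site, so after positions 126, 159.
Combined cut positions: 22, 57, 126, 134, 159, 177.
Linear molecule, 6 cuts → 7 fragments:
  1–22 → 22 bp
  23–57 → 35 bp
  58–126 → 69 bp
  127–134 → 8 bp
  135–159 → 25 bp
  160–177 → 18 bp
  178–199 → 22 bp
Sorted largest to smallest: 69, 35, 25, 22, 22, 18, 8 bp.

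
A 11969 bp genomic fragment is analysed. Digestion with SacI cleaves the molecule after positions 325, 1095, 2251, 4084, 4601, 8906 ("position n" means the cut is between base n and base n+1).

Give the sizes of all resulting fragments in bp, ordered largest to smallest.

Linear molecule, 6 cuts → 7 fragments:
  325 − 0 = 325 bp
  1095 − 325 = 770 bp
  2251 − 1095 = 1156 bp
  4084 − 2251 = 1833 bp
  4601 − 4084 = 517 bp
  8906 − 4601 = 4305 bp
  11969 − 8906 = 3063 bp
Sorted largest to smallest: 4305, 3063, 1833, 1156, 770, 517, 325 bp.

4305, 3063, 1833, 1156, 770, 517, 325 bp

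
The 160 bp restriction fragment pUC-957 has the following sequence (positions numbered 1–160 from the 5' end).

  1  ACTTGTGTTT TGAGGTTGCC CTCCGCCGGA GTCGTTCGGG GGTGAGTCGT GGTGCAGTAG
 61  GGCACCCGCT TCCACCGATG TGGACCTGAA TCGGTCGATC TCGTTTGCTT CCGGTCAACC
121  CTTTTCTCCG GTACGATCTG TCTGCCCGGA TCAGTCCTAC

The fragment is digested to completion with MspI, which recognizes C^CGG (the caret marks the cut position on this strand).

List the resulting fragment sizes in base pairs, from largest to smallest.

MspI sites (CCGG) start at positions 26, 111, 128, 146.
MspI cuts after the first base of each site, so after positions 26, 111, 128, 146.
Linear molecule, 4 cuts → 5 fragments:
  1–26 → 26 bp
  27–111 → 85 bp
  112–128 → 17 bp
  129–146 → 18 bp
  147–160 → 14 bp
Sorted largest to smallest: 85, 26, 18, 17, 14 bp.

85, 26, 18, 17, 14 bp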